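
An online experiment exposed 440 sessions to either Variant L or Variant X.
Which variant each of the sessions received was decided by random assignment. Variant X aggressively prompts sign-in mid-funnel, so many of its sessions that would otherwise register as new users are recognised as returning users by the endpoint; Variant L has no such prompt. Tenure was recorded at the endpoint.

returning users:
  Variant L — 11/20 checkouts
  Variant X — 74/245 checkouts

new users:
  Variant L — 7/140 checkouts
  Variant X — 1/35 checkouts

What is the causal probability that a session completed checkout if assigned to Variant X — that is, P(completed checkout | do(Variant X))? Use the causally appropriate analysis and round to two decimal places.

0.27

Variant L is higher inside every user tenure stratum but Variant X is higher in aggregate. Whether to stratify depends on how user tenure relates to the variant.
User tenure is recorded after the variant and is itself shifted by it — it sits on the causal path from variant to outcome. Conditioning on a mediator would strip out part of the effect we want; the pooled comparison gives the total causal effect.
So P(outcome | do(Variant X)) is just the pooled rate for Variant X: 75/280 = 0.268.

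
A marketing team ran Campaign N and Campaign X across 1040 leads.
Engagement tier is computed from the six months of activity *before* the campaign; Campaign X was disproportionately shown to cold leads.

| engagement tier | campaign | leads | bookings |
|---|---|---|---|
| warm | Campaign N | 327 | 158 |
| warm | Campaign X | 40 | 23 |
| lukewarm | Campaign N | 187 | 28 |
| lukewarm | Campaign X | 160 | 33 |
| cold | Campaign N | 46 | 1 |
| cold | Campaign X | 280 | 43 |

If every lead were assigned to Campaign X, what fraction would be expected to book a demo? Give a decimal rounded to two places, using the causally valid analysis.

0.32

Within every engagement tier level Campaign X has the higher rate, yet pooled Campaign N does — Simpson's reversal.
Engagement tier is set before the campaign has any effect — it is not caused by the campaign — and it independently drives the outcome. That makes it a confounder, so the causal comparison is within engagement tier levels.
Standardising Campaign X to the population engagement tier mix: 0.353·23/40 + 0.334·33/160 + 0.313·43/280 = 0.320.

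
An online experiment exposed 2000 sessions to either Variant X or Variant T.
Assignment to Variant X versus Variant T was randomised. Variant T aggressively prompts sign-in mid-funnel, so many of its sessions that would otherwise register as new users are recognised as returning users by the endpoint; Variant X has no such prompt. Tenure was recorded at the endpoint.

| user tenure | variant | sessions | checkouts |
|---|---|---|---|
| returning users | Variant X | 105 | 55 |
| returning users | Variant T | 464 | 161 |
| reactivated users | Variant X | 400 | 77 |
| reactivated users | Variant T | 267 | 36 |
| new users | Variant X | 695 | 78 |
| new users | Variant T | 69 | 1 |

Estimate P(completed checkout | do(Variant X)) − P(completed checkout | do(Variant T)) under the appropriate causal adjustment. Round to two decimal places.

-0.07

Stratifying would compare variants among sessions the variants themselves sorted into user tenure groups — a form of selection on an intermediate. The unconditioned pooled rates give the total causal effect.
The causal difference is the pooled difference: 0.175 − 0.247 = -0.072.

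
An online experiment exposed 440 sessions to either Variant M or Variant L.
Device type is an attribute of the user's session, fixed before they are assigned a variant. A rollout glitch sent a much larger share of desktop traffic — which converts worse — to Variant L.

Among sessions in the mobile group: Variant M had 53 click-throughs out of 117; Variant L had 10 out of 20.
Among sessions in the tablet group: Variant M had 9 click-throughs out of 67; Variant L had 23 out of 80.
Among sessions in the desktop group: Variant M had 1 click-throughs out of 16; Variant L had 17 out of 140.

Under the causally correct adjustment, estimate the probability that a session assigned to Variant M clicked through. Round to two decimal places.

0.21

Since device type is a pre-existing factor (not a product of the variant) and it affects the outcome on its own, it is a confounder. The stratified rates, not the pooled rate, identify the causal effect.
Standardising Variant M to the population device type mix: 0.311·53/117 + 0.334·9/67 + 0.355·1/16 = 0.208.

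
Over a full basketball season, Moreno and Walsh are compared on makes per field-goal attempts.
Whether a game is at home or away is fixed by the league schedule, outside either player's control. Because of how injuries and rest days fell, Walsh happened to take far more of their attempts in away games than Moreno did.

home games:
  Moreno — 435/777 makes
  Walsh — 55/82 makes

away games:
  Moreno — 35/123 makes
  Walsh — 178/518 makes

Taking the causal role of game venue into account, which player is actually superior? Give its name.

Walsh

The game venue-specific comparison favours Walsh throughout, but the pooled figures favour Moreno. The question is whether to condition on game venue.
Game venue satisfies the back-door criterion: it is not a descendant of the player, and it blocks the spurious path from player to outcome. Adjusting for it (i.e., using the within-game venue rates) gives the causal effect.
Within each level — home games: 56.0% vs 67.1%; away games: 28.5% vs 34.4% — Walsh is higher every time.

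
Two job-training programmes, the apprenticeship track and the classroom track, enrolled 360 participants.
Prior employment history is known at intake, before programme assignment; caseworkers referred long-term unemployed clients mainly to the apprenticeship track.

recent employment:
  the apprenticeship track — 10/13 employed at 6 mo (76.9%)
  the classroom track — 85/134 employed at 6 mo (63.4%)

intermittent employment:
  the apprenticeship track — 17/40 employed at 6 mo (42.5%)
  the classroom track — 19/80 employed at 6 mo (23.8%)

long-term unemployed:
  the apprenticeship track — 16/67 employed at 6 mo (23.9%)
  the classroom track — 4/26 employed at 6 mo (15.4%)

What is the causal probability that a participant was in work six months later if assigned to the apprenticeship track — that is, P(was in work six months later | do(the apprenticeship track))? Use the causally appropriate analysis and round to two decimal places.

0.52

The imbalance in prior employment history arose from how participants were allocated, not from anything the programme did; and prior employment history independently affects the outcome. The pooled gap is confounded — condition on prior employment history.
Standardising the apprenticeship track to the population prior employment history mix: 0.408·10/13 + 0.333·17/40 + 0.258·16/67 = 0.517.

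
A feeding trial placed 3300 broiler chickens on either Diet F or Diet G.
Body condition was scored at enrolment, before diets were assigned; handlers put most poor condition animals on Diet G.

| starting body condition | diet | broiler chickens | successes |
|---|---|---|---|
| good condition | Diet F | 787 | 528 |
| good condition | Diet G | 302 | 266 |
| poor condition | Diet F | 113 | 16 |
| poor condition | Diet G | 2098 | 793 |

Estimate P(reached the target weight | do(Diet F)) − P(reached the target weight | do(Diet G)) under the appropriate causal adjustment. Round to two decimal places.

Here starting body condition is a common cause — it drives both which diet a case falls under and the outcome. The crude comparison mixes populations; the stratum-specific rates are the causally relevant ones.
Adjusting over the population distribution of starting body condition: 0.330·(0.671−0.881) + 0.670·(0.142−0.378) = -0.228.

-0.23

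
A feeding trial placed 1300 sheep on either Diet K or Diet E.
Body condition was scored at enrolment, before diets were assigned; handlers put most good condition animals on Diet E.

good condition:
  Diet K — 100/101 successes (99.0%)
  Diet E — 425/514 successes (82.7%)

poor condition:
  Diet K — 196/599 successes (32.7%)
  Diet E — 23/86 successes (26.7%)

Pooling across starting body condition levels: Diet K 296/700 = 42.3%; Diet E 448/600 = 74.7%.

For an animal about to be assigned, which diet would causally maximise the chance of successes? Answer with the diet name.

Diet K

Within every starting body condition level Diet K has the higher rate, yet pooled Diet E does — Simpson's reversal.
Starting body condition satisfies the back-door criterion: it is not a descendant of the diet, and it blocks the spurious path from diet to outcome. Adjusting for it (i.e., using the within-starting body condition rates) gives the causal effect.
Within each level — good condition: 99.0% vs 82.7%; poor condition: 32.7% vs 26.7% — Diet K is higher every time.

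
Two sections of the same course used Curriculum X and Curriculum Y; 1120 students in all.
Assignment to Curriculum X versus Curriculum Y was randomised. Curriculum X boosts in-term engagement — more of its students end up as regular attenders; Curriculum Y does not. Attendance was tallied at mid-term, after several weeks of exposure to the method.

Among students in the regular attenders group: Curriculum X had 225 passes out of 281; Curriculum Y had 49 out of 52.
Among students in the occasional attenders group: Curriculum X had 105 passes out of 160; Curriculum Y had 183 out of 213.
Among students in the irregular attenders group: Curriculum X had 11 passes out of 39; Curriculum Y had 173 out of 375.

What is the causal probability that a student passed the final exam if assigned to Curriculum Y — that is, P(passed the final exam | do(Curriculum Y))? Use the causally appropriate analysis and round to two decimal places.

0.63

Mid-term attendance is recorded after the teaching method and is itself shifted by it — it sits on the causal path from teaching method to outcome. Conditioning on a mediator would strip out part of the effect we want; the pooled comparison gives the total causal effect.
So P(outcome | do(Curriculum Y)) is just the pooled rate for Curriculum Y: 405/640 = 0.633.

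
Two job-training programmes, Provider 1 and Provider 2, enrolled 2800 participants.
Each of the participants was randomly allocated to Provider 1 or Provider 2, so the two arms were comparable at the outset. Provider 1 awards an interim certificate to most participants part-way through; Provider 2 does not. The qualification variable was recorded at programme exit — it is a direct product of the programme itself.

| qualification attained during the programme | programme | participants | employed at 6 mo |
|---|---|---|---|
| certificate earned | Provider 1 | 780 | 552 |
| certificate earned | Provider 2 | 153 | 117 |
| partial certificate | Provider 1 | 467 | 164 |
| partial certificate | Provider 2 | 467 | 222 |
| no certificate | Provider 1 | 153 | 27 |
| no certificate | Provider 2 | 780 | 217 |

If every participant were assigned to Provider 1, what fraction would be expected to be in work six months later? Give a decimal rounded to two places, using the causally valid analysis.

0.53

The qualification attained during the programme-specific comparison favours Provider 2 throughout, but the pooled figures favour Provider 1. The question is whether to condition on qualification attained during the programme.
Qualification attained during the programme lies on the pathway programme → qualification attained during the programme → outcome, so adjusting for it blocks the indirect effect. For the total causal effect of programme, use the unadjusted pooled rates.
So P(outcome | do(Provider 1)) is just the pooled rate for Provider 1: 743/1400 = 0.531.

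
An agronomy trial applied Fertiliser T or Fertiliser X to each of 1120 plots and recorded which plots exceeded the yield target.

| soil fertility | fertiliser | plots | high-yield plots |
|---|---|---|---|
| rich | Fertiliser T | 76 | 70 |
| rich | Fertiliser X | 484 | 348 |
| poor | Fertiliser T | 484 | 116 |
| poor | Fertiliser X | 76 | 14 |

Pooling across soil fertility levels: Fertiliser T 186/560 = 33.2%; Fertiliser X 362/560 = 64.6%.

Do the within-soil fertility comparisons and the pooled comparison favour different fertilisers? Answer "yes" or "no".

Within each soil fertility level (rich 92.1% vs 71.9%; poor 24.0% vs 18.4%), Fertiliser T has the higher rate every time. Pooled: 33.2% vs 64.6% — Fertiliser X has the higher rate overall. The two comparisons disagree.

yes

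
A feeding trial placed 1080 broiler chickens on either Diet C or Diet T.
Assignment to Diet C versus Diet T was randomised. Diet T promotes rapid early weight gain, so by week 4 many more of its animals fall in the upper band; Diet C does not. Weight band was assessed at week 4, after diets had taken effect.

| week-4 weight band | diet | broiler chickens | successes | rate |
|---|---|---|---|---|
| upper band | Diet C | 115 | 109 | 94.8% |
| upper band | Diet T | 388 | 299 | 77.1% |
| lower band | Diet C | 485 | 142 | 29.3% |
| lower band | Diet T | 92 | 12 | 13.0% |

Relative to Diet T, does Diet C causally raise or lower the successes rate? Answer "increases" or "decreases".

The stratified and pooled comparisons disagree (Diet C wins within each week-4 weight band; Diet T wins overall), so the answer turns on the causal role of week-4 weight band.
The distribution of week-4 weight band is itself part of what the diet does — it is an intermediate outcome. Holding it fixed would remove that part of the effect; the total effect is the pooled difference.
Pooled: Diet C 41.8% vs Diet T 64.8%; Diet T is higher overall.

decreases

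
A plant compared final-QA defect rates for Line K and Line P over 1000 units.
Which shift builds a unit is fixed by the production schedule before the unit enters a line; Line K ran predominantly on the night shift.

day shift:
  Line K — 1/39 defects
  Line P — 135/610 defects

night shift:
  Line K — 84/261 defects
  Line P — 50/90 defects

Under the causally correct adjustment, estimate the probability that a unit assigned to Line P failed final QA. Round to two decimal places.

The stratified and pooled comparisons disagree (Line K wins within each shift; Line P wins overall), so the answer turns on the causal role of shift.
Shift is set before the line has any effect — it is not caused by the line — and it independently drives the outcome. That makes it a confounder, so the causal comparison is within shift levels.
Standardising Line P to the population shift mix: 0.649·135/610 + 0.351·50/90 = 0.339.

0.34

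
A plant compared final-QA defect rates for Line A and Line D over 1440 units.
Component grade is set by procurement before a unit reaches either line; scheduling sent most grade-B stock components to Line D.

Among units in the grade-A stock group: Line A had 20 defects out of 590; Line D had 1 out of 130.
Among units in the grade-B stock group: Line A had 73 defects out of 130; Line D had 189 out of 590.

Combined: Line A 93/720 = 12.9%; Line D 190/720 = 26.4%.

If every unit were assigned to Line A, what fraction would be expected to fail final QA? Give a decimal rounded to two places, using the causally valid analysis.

The stratified and pooled comparisons disagree (Line D wins within each component grade; Line A wins overall), so the answer turns on the causal role of component grade.
The imbalance in component grade arose from how units were allocated, not from anything the line did; and component grade independently affects the outcome. The pooled gap is confounded — condition on component grade.
Standardising Line A to the population component grade mix: 0.500·20/590 + 0.500·73/130 = 0.298.

0.30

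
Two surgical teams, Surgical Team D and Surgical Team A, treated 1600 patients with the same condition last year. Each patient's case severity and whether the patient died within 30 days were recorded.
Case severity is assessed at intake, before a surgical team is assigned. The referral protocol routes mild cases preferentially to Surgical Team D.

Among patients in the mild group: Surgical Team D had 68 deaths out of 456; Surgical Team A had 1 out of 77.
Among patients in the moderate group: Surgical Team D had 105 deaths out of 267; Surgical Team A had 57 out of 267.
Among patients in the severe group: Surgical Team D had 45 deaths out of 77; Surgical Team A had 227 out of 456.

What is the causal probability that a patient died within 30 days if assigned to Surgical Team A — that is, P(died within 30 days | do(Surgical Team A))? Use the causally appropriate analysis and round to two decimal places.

0.24

Surgical Team A is lower inside every case severity stratum but Surgical Team D is lower in aggregate. Whether to stratify depends on how case severity relates to the surgical team.
Nothing the surgical team does changes case severity; the imbalance is an allocation artefact. With case severity also predicting the outcome, the pooled figure is confounded, and the within-stratum comparison is the causal one.
Standardising Surgical Team A to the population case severity mix: 0.333·1/77 + 0.334·57/267 + 0.333·227/456 = 0.241.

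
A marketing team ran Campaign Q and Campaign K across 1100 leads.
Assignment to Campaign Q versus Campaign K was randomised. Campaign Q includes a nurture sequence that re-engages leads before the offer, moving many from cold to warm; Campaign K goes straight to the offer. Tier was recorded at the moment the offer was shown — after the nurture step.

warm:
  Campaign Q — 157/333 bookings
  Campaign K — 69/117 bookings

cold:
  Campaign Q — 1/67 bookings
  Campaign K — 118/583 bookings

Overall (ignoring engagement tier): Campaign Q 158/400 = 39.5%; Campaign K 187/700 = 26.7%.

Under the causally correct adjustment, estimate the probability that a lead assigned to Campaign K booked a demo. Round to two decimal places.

Stratifying would compare campaigns among leads the campaigns themselves sorted into engagement tier groups — a form of selection on an intermediate. The unconditioned pooled rates give the total causal effect.
So P(outcome | do(Campaign K)) is just the pooled rate for Campaign K: 187/700 = 0.267.

0.27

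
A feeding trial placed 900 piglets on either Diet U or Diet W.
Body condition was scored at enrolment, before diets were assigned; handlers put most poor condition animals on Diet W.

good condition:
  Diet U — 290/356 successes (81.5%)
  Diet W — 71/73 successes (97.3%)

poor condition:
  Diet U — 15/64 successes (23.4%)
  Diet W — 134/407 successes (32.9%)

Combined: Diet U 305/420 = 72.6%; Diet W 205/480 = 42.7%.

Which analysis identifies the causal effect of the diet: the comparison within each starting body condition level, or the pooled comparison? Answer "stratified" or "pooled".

stratified

Within every starting body condition level Diet W has the higher rate, yet pooled Diet U does — Simpson's reversal.
Starting body condition differs across diets for reasons unrelated to any effect of the diet itself, and it separately predicts the outcome — a classic confounder. We must compare within starting body condition levels.
Within each level — good condition: 81.5% vs 97.3%; poor condition: 23.4% vs 32.9% — Diet W is higher every time.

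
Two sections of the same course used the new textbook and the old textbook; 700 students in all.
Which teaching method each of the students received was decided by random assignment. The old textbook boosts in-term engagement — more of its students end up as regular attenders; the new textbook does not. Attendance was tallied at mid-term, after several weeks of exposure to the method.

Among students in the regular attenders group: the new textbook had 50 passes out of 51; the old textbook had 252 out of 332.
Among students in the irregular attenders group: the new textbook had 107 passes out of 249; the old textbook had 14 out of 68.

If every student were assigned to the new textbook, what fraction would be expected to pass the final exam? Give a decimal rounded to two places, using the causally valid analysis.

The mid-term attendance-specific comparison favours the new textbook throughout, but the pooled figures favour the old textbook. The question is whether to condition on mid-term attendance.
Mid-term attendance is downstream of the teaching method. One should not condition on a consequence of treatment, so the overall rates are the right comparison.
So P(outcome | do(the new textbook)) is just the pooled rate for the new textbook: 157/300 = 0.523.

0.52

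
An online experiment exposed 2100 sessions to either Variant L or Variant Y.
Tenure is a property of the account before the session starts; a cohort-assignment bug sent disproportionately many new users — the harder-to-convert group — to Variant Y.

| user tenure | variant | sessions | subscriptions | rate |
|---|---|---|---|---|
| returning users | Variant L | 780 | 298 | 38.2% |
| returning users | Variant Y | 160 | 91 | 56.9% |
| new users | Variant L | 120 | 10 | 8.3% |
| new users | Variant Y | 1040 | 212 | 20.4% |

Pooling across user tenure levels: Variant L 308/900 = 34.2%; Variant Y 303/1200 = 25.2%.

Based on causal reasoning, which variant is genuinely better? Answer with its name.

User tenure satisfies the back-door criterion: it is not a descendant of the variant, and it blocks the spurious path from variant to outcome. Adjusting for it (i.e., using the within-user tenure rates) gives the causal effect.
Within each level — returning users: 38.2% vs 56.9%; new users: 8.3% vs 20.4% — Variant Y is higher every time.

Variant Y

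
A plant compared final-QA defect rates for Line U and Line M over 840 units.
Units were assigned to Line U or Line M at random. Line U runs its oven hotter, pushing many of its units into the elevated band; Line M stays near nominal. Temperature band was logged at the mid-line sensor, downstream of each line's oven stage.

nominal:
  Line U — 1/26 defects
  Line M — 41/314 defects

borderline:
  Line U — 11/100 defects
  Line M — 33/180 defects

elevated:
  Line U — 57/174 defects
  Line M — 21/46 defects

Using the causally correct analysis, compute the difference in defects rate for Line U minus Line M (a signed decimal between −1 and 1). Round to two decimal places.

+0.05

Within every in-process temperature band level Line U has the lower rate, yet pooled Line M does — Simpson's reversal.
The distribution of in-process temperature band is itself part of what the line does — it is an intermediate outcome. Holding it fixed would remove that part of the effect; the total effect is the pooled difference.
The causal difference is the pooled difference: 0.230 − 0.176 = +0.054.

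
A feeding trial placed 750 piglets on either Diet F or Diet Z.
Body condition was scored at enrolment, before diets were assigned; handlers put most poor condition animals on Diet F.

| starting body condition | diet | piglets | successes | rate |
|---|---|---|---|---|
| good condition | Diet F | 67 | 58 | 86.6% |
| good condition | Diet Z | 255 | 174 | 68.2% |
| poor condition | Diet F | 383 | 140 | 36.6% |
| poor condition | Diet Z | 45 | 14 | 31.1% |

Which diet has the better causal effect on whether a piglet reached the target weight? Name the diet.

The imbalance in starting body condition arose from how piglets were allocated, not from anything the diet did; and starting body condition independently affects the outcome. The pooled gap is confounded — condition on starting body condition.
Within each level — good condition: 86.6% vs 68.2%; poor condition: 36.6% vs 31.1% — Diet F is higher every time.

Diet F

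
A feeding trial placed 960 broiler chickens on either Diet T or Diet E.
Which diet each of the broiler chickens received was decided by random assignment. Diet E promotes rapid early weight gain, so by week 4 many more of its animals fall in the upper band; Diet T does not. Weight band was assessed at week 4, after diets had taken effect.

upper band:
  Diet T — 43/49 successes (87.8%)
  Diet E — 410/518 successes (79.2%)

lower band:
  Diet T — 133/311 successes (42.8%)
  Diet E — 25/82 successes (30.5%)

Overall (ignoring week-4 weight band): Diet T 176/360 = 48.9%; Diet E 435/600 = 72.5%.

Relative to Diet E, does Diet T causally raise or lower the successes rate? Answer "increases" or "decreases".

The distribution of week-4 weight band is itself part of what the diet does — it is an intermediate outcome. Holding it fixed would remove that part of the effect; the total effect is the pooled difference.
Pooled: Diet T 48.9% vs Diet E 72.5%; Diet E is higher overall.

decreases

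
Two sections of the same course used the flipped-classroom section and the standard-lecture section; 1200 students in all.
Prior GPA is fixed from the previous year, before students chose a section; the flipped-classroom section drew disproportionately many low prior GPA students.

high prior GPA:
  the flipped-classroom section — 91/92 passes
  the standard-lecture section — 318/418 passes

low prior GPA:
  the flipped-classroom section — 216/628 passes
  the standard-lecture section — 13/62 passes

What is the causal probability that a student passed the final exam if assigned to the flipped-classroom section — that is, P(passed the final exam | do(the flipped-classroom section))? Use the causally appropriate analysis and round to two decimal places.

0.62

the flipped-classroom section is higher inside every prior GPA band stratum but the standard-lecture section is higher in aggregate. Whether to stratify depends on how prior GPA band relates to the teaching method.
Prior GPA band satisfies the back-door criterion: it is not a descendant of the teaching method, and it blocks the spurious path from teaching method to outcome. Adjusting for it (i.e., using the within-prior GPA band rates) gives the causal effect.
Standardising the flipped-classroom section to the population prior GPA band mix: 0.425·91/92 + 0.575·216/628 = 0.618.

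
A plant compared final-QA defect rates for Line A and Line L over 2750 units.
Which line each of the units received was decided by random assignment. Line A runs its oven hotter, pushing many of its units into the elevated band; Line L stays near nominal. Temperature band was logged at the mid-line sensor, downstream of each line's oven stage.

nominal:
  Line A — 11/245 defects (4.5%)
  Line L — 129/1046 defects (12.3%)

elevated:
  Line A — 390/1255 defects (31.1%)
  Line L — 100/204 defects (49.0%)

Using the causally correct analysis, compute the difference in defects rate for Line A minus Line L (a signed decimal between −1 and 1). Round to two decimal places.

The stratified and pooled comparisons disagree (Line A wins within each in-process temperature band; Line L wins overall), so the answer turns on the causal role of in-process temperature band.
In-process temperature band is recorded after the line and is itself shifted by it — it sits on the causal path from line to outcome. Conditioning on a mediator would strip out part of the effect we want; the pooled comparison gives the total causal effect.
The causal difference is the pooled difference: 0.267 − 0.183 = +0.084.

+0.08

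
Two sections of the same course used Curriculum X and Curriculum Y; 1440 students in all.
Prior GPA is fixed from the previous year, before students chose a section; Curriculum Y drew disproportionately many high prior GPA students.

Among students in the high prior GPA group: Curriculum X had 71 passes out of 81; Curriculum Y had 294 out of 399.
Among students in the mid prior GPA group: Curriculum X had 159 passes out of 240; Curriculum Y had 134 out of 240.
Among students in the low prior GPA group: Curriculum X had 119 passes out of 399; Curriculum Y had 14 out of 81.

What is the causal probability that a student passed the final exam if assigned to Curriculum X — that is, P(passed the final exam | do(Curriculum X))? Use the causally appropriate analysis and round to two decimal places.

Prior GPA band is set before the teaching method has any effect — it is not caused by the teaching method — and it independently drives the outcome. That makes it a confounder, so the causal comparison is within prior GPA band levels.
Standardising Curriculum X to the population prior GPA band mix: 0.333·71/81 + 0.333·159/240 + 0.333·119/399 = 0.612.

0.61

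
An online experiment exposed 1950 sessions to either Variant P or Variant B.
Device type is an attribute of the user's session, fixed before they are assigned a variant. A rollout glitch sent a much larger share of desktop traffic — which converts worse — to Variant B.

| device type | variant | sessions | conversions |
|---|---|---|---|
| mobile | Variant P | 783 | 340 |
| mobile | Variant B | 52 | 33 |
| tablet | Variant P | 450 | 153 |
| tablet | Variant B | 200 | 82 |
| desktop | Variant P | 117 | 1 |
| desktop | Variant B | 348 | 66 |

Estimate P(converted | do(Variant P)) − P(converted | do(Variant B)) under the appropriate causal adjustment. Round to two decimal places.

-0.15

Variant B is higher inside every device type stratum but Variant P is higher in aggregate. Whether to stratify depends on how device type relates to the variant.
Nothing the variant does changes device type; the imbalance is an allocation artefact. With device type also predicting the outcome, the pooled figure is confounded, and the within-stratum comparison is the causal one.
Adjusting over the population distribution of device type: 0.428·(0.434−0.635) + 0.333·(0.340−0.410) + 0.238·(0.009−0.190) = -0.152.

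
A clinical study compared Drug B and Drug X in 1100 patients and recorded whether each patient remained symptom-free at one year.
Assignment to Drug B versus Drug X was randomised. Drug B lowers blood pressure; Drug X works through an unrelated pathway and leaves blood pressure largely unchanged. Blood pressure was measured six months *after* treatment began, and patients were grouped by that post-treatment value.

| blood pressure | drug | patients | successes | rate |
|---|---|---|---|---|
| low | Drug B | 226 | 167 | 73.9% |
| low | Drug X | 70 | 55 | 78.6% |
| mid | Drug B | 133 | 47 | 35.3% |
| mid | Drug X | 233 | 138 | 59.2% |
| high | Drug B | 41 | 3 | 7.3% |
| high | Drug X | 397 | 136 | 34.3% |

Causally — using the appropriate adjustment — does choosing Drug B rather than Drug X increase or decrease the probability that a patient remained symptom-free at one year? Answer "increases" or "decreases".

increases

Blood pressure lies on the pathway drug → blood pressure → outcome, so adjusting for it blocks the indirect effect. For the total causal effect of drug, use the unadjusted pooled rates.
Pooled: Drug B 54.2% vs Drug X 47.0%; Drug B is higher overall.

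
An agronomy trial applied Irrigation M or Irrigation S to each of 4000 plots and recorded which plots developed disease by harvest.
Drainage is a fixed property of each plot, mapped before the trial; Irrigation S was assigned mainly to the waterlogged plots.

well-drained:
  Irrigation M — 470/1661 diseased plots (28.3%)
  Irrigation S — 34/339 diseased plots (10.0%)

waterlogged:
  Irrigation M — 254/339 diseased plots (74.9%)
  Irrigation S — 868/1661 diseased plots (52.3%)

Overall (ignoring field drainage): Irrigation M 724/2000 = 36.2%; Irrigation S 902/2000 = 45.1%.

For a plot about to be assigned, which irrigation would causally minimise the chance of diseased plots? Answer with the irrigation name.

Irrigation S

The stratified and pooled comparisons disagree (Irrigation S wins within each field drainage; Irrigation M wins overall), so the answer turns on the causal role of field drainage.
The imbalance in field drainage arose from how plots were allocated, not from anything the irrigation did; and field drainage independently affects the outcome. The pooled gap is confounded — condition on field drainage.
Within each level — well-drained: 28.3% vs 10.0%; waterlogged: 74.9% vs 52.3% — Irrigation S is lower every time.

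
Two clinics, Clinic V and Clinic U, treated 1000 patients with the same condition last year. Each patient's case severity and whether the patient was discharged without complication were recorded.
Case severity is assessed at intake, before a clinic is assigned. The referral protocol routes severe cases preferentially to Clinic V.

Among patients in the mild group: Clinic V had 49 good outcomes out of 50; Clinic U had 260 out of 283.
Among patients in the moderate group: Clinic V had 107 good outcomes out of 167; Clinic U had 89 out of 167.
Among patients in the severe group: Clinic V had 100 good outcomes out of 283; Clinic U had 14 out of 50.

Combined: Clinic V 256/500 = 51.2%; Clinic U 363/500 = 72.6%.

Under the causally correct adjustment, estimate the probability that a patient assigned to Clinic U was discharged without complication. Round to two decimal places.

Clinic V is higher inside every case severity stratum but Clinic U is higher in aggregate. Whether to stratify depends on how case severity relates to the clinic.
Nothing the clinic does changes case severity; the imbalance is an allocation artefact. With case severity also predicting the outcome, the pooled figure is confounded, and the within-stratum comparison is the causal one.
Standardising Clinic U to the population case severity mix: 0.333·260/283 + 0.334·89/167 + 0.333·14/50 = 0.577.

0.58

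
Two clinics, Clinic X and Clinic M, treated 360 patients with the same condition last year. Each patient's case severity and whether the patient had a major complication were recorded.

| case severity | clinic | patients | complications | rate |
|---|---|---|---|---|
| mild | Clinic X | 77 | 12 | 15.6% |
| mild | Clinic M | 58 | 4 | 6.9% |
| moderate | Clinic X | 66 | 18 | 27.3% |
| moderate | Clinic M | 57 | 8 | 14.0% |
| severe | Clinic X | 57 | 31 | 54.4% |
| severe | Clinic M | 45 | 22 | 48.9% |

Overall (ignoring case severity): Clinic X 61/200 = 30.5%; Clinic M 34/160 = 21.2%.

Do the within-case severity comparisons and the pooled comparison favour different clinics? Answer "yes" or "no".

no

Within each case severity level (mild 15.6% vs 6.9%; moderate 27.3% vs 14.0%; severe 54.4% vs 48.9%), Clinic M has the lower rate every time. Pooled: 30.5% vs 21.2% — Clinic M has the lower rate overall. They agree.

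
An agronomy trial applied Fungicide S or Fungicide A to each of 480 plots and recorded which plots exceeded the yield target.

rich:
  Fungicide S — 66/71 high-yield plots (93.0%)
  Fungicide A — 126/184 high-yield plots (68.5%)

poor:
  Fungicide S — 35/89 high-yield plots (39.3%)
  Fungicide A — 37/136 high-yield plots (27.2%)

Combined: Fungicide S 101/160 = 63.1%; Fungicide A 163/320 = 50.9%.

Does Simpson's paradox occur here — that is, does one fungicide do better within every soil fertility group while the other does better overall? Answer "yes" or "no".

Within each soil fertility level (rich 93.0% vs 68.5%; poor 39.3% vs 27.2%), Fungicide S has the higher rate every time. Pooled: 63.1% vs 50.9% — Fungicide S has the higher rate overall. They agree.

no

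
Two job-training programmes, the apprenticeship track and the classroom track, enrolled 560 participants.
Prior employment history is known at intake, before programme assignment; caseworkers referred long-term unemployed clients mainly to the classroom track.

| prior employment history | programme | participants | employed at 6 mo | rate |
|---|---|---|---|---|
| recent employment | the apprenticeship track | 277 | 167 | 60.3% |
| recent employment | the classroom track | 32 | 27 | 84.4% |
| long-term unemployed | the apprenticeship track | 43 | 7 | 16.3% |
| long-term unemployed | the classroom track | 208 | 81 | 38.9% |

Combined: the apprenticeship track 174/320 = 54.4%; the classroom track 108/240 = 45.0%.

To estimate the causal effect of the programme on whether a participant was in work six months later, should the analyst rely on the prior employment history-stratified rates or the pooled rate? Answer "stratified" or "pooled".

Within every prior employment history level the classroom track has the higher rate, yet pooled the apprenticeship track does — Simpson's reversal.
Nothing the programme does changes prior employment history; the imbalance is an allocation artefact. With prior employment history also predicting the outcome, the pooled figure is confounded, and the within-stratum comparison is the causal one.
Within each level — recent employment: 60.3% vs 84.4%; long-term unemployed: 16.3% vs 38.9% — the classroom track is higher every time.

stratified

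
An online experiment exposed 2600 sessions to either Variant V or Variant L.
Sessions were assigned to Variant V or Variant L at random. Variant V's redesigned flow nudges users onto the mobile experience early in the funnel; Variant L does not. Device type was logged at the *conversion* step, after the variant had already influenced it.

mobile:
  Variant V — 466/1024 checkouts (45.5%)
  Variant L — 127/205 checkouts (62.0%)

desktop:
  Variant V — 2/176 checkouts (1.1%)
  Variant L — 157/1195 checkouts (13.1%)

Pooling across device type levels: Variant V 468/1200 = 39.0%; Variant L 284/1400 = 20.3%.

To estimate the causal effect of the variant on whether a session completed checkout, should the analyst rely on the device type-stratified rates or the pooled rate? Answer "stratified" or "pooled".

Within every device type level Variant L has the higher rate, yet pooled Variant V does — Simpson's reversal.
Device type lies on the pathway variant → device type → outcome, so adjusting for it blocks the indirect effect. For the total causal effect of variant, use the unadjusted pooled rates.
Pooled: Variant V 39.0% vs Variant L 20.3%; Variant V is higher overall.

pooled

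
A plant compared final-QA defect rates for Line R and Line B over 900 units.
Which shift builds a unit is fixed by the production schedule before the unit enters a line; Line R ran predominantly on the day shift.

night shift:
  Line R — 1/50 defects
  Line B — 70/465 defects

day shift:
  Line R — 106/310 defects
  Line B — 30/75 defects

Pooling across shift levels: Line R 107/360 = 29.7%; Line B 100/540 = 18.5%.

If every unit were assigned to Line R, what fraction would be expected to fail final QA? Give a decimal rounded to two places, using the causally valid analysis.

Within every shift level Line R has the lower rate, yet pooled Line B does — Simpson's reversal.
Nothing the line does changes shift; the imbalance is an allocation artefact. With shift also predicting the outcome, the pooled figure is confounded, and the within-stratum comparison is the causal one.
Standardising Line R to the population shift mix: 0.572·1/50 + 0.428·106/310 = 0.158.

0.16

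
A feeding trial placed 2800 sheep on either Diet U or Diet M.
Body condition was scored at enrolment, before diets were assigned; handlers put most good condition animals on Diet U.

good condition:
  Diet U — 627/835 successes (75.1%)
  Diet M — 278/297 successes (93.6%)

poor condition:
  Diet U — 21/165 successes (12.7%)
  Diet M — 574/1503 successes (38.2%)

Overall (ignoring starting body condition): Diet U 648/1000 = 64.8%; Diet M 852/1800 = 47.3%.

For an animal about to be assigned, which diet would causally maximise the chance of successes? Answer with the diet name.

Diet M

Since starting body condition is a pre-existing factor (not a product of the diet) and it affects the outcome on its own, it is a confounder. The stratified rates, not the pooled rate, identify the causal effect.
Within each level — good condition: 75.1% vs 93.6%; poor condition: 12.7% vs 38.2% — Diet M is higher every time.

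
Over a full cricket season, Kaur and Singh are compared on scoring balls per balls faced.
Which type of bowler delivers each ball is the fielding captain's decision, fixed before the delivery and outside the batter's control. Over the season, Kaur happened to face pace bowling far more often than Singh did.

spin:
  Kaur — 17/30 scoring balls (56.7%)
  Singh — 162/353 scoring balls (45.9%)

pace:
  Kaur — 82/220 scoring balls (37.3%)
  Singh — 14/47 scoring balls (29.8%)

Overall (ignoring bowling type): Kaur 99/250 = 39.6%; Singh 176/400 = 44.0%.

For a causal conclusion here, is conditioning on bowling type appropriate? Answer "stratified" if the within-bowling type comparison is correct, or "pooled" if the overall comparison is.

Since bowling type is a pre-existing factor (not a product of the player) and it affects the outcome on its own, it is a confounder. The stratified rates, not the pooled rate, identify the causal effect.
Within each level — spin: 56.7% vs 45.9%; pace: 37.3% vs 29.8% — Kaur is higher every time.

stratified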